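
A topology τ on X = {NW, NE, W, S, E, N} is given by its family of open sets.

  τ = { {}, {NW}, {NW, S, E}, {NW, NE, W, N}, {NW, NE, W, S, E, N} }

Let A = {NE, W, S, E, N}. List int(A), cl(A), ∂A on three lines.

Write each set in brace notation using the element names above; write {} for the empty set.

int(A) = {}
cl(A)  = {NE, W, S, E, N}
∂A     = {NE, W, S, E, N}

U open, U⊆A: {}. int(A) = ⋃ = {}
X∖A={NW}, int(X∖A)={NW}, hence cl(A)={NE, W, S, E, N}
∂A: remove int from cl → {NE, W, S, E, N}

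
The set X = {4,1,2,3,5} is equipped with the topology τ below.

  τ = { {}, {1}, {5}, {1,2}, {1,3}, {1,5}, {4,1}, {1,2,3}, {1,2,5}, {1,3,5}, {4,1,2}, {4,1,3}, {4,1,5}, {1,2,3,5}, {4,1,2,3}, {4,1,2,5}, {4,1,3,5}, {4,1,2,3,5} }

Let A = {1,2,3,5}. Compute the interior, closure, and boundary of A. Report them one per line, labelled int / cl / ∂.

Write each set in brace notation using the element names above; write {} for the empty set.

int(A) = {1,2,3,5}
cl(A)  = {4,1,2,3,5}
∂A     = {4}

interior: largest open inside A is {1,2,3,5} (from {}, {1}, {5}, {1,5}, {1,3}, {1,2}, {1,3,5}, {1,2,3}, {1,2,5}, {1,2,3,5})
cl via duality: int({4}) = {}, so X∖{} = {4,1,2,3,5}
cl∖int = {4}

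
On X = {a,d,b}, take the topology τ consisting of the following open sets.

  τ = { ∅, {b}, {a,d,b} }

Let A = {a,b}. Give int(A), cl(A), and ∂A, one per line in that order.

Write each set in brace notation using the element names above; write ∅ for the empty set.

open subsets of A: ∅, {b}; so int(A) = {b}
closure: X∖int(X∖A) = X∖∅ = {a,d,b}
∂A = {a,d,b} minus {b} = {a,d}

int(A) = {b}
cl(A)  = {a,d,b}
∂A     = {a,d}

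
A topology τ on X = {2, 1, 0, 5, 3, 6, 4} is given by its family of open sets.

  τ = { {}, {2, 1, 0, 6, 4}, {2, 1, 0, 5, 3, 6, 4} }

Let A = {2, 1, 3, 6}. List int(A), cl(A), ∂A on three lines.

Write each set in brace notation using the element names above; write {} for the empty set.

opens ⊆ A: {}; union → int = {}
complement {0, 5, 4}; its interior {}; cl(A) = X∖{} = {2, 1, 0, 5, 3, 6, 4}
boundary = {2, 1, 0, 5, 3, 6, 4} ∖ {} = {2, 1, 0, 5, 3, 6, 4}

int(A) = {}
cl(A)  = {2, 1, 0, 5, 3, 6, 4}
∂A     = {2, 1, 0, 5, 3, 6, 4}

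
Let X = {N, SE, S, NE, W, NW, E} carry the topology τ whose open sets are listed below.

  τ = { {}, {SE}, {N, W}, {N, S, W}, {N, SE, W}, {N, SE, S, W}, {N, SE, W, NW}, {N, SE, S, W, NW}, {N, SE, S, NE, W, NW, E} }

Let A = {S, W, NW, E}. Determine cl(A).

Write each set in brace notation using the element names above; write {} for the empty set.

cl via duality: int({N, SE, NE}) = {SE}, so X∖{SE} = {N, S, NE, W, NW, E}

{N, S, NE, W, NW, E}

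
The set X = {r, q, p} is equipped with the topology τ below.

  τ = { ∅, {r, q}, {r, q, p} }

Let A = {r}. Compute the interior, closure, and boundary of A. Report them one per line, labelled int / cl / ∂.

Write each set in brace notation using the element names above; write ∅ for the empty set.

int(A) = ∅
cl(A)  = {r, q, p}
∂A     = {r, q, p}

open subsets of A: ∅; so int(A) = ∅
closure: X∖int(X∖A) = X∖∅ = {r, q, p}
∂A = {r, q, p} minus ∅ = {r, q, p}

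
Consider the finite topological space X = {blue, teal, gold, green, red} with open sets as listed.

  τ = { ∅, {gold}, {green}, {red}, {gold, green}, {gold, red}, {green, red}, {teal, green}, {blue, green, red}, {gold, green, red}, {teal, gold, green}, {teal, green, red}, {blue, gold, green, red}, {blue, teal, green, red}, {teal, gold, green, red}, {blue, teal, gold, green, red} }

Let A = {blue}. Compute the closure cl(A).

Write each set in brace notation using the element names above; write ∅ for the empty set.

{blue}

cl via duality: int({teal, gold, green, red}) = {teal, gold, green, red}, so X∖{teal, gold, green, red} = {blue}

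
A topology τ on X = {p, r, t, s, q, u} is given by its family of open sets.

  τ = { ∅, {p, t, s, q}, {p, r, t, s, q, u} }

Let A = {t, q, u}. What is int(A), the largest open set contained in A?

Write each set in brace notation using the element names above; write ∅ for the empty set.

∅

open subsets of A: ∅; so int(A) = ∅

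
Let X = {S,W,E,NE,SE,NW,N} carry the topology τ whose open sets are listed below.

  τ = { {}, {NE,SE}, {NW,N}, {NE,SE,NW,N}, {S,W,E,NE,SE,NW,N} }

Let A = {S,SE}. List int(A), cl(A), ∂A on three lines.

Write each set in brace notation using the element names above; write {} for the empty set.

int(A) = {}
cl(A)  = {S,W,E,NE,SE}
∂A     = {S,W,E,NE,SE}

open subsets of A: {}; so int(A) = {}
closure: X∖int(X∖A) = X∖{NW,N} = {S,W,E,NE,SE}
∂A = {S,W,E,NE,SE} minus {} = {S,W,E,NE,SE}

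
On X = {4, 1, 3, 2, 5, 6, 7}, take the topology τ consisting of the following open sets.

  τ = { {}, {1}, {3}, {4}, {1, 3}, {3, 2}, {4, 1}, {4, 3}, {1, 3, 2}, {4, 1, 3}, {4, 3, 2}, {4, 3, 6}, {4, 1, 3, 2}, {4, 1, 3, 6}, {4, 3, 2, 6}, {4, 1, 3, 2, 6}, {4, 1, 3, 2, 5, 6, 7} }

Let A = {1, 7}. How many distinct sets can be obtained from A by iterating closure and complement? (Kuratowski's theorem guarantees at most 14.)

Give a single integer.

6

cl via duality: int({4, 3, 2, 5, 6}) = {4, 3, 2, 6}, so X∖{4, 3, 2, 6} = {1, 5, 7}
Write k for closure, c for complement:
  1. A     = {1, 7}
  2. kA    = {1, 5, 7}
  3. cA    = {4, 3, 2, 5, 6}
  4. ckA   = {4, 3, 2, 6}
  5. kcA   = {4, 3, 2, 5, 6, 7}
  6. ckcA  = {1}
applying k or c yields no new set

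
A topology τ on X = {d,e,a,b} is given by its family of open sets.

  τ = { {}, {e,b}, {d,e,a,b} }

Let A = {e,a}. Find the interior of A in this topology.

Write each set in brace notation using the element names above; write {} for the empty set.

interior: largest open inside A is {} (from {})

{}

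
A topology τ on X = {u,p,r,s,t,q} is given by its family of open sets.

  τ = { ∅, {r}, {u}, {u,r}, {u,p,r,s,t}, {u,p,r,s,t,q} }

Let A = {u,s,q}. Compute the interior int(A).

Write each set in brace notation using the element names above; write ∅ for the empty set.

{u}

U open, U⊆A: ∅, {u}. int(A) = ⋃ = {u}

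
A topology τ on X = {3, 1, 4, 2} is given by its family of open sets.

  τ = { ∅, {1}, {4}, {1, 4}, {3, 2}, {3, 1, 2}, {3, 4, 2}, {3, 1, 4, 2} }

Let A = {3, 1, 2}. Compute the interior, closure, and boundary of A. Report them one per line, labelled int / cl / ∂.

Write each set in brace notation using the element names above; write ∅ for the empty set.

int(A) = {3, 1, 2}
cl(A)  = {3, 1, 2}
∂A     = ∅

U open, U⊆A: ∅, {1}, {3, 2}, {3, 1, 2}. int(A) = ⋃ = {3, 1, 2}
X∖A={4}, int(X∖A)={4}, hence cl(A)={3, 1, 2}
∂A: remove int from cl → ∅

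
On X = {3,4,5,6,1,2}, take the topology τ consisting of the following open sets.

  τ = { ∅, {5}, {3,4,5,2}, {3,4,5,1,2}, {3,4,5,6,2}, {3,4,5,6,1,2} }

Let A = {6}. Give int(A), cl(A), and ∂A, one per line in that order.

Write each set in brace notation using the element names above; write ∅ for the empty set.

int(A) = ∅
cl(A)  = {6}
∂A     = {6}

interior: largest open inside A is ∅ (from ∅)
cl via duality: int({3,4,5,1,2}) = {3,4,5,1,2}, so X∖{3,4,5,1,2} = {6}
cl∖int = {6}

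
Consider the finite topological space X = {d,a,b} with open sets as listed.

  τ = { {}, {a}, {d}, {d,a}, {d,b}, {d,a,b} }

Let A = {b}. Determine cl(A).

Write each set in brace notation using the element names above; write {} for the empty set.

X∖A={d,a}, int(X∖A)={d,a}, hence cl(A)={b}

{b}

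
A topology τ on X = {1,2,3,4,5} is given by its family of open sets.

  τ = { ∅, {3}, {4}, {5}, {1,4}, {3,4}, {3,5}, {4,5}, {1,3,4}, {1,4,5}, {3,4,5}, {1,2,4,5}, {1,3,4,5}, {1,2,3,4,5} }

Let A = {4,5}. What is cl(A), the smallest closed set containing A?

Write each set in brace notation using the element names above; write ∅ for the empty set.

complement {1,2,3}; its interior {3}; cl(A) = X∖{3} = {1,2,4,5}

{1,2,4,5}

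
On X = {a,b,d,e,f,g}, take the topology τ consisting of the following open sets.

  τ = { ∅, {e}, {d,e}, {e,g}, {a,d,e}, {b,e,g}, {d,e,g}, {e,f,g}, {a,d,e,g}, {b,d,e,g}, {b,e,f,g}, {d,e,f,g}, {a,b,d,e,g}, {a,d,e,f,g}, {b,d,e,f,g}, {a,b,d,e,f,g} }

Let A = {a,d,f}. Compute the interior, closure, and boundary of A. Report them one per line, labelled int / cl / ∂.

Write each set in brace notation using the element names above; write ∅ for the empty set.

opens ⊆ A: ∅; union → int = ∅
complement {b,e,g}; its interior {b,e,g}; cl(A) = X∖{b,e,g} = {a,d,f}
boundary = {a,d,f} ∖ ∅ = {a,d,f}

int(A) = ∅
cl(A)  = {a,d,f}
∂A     = {a,d,f}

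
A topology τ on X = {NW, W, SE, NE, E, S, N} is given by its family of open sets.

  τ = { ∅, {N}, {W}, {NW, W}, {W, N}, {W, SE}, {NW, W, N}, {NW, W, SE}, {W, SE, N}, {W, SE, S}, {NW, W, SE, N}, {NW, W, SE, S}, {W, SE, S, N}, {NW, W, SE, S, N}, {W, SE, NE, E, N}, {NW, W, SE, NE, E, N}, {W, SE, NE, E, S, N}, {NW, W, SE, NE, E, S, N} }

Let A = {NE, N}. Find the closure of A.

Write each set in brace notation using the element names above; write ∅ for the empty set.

complement {NW, W, SE, E, S}; its interior {NW, W, SE, S}; cl(A) = X∖{NW, W, SE, S} = {NE, E, N}

{NE, E, N}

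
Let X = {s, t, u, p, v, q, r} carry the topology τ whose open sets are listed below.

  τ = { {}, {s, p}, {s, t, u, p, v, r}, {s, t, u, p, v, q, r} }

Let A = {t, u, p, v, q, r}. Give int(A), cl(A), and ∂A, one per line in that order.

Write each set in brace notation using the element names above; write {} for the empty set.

int(A) = {}
cl(A)  = {s, t, u, p, v, q, r}
∂A     = {s, t, u, p, v, q, r}

open subsets of A: {}; so int(A) = {}
closure: X∖int(X∖A) = X∖{} = {s, t, u, p, v, q, r}
∂A = {s, t, u, p, v, q, r} minus {} = {s, t, u, p, v, q, r}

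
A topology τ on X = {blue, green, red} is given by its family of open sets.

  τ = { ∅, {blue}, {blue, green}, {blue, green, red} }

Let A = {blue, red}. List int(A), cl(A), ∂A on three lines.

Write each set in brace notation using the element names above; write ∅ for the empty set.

interior: largest open inside A is {blue} (from ∅, {blue})
cl via duality: int({green}) = ∅, so X∖∅ = {blue, green, red}
cl∖int = {green, red}

int(A) = {blue}
cl(A)  = {blue, green, red}
∂A     = {green, red}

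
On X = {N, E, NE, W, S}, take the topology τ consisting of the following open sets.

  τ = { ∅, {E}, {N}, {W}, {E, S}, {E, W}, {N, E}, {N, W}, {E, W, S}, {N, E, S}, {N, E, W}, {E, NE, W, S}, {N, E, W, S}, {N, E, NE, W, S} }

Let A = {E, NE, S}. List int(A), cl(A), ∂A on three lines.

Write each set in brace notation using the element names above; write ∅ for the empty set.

int(A) = {E, S}
cl(A)  = {E, NE, S}
∂A     = {NE}

open subsets of A: ∅, {E}, {E, S}; so int(A) = {E, S}
closure: X∖int(X∖A) = X∖{N, W} = {E, NE, S}
∂A = {E, NE, S} minus {E, S} = {NE}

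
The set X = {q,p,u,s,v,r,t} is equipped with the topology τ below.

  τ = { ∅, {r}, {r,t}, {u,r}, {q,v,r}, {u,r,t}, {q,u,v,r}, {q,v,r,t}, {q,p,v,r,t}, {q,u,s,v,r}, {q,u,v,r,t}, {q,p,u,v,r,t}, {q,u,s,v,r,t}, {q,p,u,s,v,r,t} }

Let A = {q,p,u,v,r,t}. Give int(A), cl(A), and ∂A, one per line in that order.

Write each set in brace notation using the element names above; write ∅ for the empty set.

int(A) = {q,p,u,v,r,t}
cl(A)  = {q,p,u,s,v,r,t}
∂A     = {s}

interior: largest open inside A is {q,p,u,v,r,t} (from ∅, {r}, {u,r}, {r,t}, {q,v,r}, {u,r,t}, {q,u,v,r}, {q,v,r,t}, {q,p,v,r,t}, {q,u,v,r,t}, {q,p,u,v,r,t})
cl via duality: int({s}) = ∅, so X∖∅ = {q,p,u,s,v,r,t}
cl∖int = {s}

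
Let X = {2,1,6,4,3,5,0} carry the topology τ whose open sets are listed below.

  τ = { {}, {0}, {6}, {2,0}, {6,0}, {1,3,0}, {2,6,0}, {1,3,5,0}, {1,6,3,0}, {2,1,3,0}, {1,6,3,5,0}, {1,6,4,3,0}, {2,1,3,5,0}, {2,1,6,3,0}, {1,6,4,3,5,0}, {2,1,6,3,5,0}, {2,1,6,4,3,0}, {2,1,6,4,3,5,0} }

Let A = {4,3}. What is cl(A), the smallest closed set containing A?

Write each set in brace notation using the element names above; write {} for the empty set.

X∖A={2,1,6,5,0}, int(X∖A)={2,6,0}, hence cl(A)={1,4,3,5}

{1,4,3,5}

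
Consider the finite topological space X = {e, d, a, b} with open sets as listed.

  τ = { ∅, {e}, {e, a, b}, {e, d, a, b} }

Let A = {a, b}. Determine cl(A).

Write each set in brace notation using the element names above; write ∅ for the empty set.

{d, a, b}

complement {e, d}; its interior {e}; cl(A) = X∖{e} = {d, a, b}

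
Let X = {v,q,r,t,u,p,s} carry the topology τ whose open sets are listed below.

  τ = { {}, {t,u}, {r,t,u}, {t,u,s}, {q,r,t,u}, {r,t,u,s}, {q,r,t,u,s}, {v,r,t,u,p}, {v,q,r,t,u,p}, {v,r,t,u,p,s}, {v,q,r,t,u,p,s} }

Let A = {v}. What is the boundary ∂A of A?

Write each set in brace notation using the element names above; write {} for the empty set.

opens ⊆ A: {}; union → int = {}
complement {q,r,t,u,p,s}; its interior {q,r,t,u,s}; cl(A) = X∖{q,r,t,u,s} = {v,p}
boundary = {v,p} ∖ {} = {v,p}

{v,p}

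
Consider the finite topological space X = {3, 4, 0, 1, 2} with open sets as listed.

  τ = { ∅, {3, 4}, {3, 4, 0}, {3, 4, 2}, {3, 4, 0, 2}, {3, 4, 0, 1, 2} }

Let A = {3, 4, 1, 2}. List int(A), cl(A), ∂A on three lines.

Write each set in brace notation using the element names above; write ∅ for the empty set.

int(A) = {3, 4, 2}
cl(A)  = {3, 4, 0, 1, 2}
∂A     = {0, 1}

opens ⊆ A: ∅, {3, 4}, {3, 4, 2}; union → int = {3, 4, 2}
complement {0}; its interior ∅; cl(A) = X∖∅ = {3, 4, 0, 1, 2}
boundary = {3, 4, 0, 1, 2} ∖ {3, 4, 2} = {0, 1}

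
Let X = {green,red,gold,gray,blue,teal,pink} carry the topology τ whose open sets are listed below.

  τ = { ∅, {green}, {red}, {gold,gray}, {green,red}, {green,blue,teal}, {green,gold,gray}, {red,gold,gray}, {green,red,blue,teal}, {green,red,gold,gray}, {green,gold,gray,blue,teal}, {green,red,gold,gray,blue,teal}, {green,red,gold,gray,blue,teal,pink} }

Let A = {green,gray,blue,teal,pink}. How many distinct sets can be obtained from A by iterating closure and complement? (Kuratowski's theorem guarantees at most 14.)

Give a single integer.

10

cl via duality: int({red,gold}) = {red}, so X∖{red} = {green,gold,gray,blue,teal,pink}
Write k for closure, c for complement:
  1. A     = {green,gray,blue,teal,pink}
  2. kA    = {green,gold,gray,blue,teal,pink}
  3. cA    = {red,gold}
  4. ckA   = {red}
  5. kcA   = {red,gold,gray,pink}
  6. kckA  = {red,pink}
  7. ckcA  = {green,blue,teal}
  8. ckckA = {green,gold,gray,blue,teal}
  9. kckcA = {green,blue,teal,pink}
  10. ckckcA = {red,gold,gray}
applying k or c yields no new set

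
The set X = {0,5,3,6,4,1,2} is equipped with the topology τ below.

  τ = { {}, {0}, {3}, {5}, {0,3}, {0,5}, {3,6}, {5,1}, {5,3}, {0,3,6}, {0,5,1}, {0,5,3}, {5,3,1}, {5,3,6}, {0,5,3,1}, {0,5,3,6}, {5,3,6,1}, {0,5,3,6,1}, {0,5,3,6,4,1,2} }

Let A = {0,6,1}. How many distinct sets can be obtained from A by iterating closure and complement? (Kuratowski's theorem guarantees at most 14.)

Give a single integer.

8

cl via duality: int({5,3,4,2}) = {5,3}, so X∖{5,3} = {0,6,4,1,2}
Write k for closure, c for complement:
  1. A     = {0,6,1}
  2. kA    = {0,6,4,1,2}
  3. cA    = {5,3,4,2}
  4. ckA   = {5,3}
  5. kcA   = {5,3,6,4,1,2}
  6. ckcA  = {0}
  7. kckcA = {0,4,2}
  8. ckckcA = {5,3,6,1}
applying k or c yields no new set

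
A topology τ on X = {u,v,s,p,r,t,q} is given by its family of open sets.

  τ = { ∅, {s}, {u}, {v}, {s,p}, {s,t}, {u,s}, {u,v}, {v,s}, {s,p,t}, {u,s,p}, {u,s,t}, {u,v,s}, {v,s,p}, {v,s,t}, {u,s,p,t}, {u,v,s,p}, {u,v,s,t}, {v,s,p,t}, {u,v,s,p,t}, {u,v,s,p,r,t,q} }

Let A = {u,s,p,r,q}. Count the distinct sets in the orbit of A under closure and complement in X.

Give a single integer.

cl via duality: int({v,t}) = {v}, so X∖{v} = {u,s,p,r,t,q}
Write k for closure, c for complement:
  1. A     = {u,s,p,r,q}
  2. kA    = {u,s,p,r,t,q}
  3. cA    = {v,t}
  4. ckA   = {v}
  5. kcA   = {v,r,t,q}
  6. kckA  = {v,r,q}
  7. ckcA  = {u,s,p}
  8. ckckA = {u,s,p,t}
applying k or c yields no new set

8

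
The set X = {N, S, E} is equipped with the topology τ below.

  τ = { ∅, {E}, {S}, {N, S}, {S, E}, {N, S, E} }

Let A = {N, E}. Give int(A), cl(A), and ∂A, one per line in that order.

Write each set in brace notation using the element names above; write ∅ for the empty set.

interior: largest open inside A is {E} (from ∅, {E})
cl via duality: int({S}) = {S}, so X∖{S} = {N, E}
cl∖int = {N}

int(A) = {E}
cl(A)  = {N, E}
∂A     = {N}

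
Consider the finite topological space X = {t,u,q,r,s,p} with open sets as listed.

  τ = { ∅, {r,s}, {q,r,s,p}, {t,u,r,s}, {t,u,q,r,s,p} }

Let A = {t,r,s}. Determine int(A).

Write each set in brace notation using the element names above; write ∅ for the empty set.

{r,s}

opens ⊆ A: ∅, {r,s}; union → int = {r,s}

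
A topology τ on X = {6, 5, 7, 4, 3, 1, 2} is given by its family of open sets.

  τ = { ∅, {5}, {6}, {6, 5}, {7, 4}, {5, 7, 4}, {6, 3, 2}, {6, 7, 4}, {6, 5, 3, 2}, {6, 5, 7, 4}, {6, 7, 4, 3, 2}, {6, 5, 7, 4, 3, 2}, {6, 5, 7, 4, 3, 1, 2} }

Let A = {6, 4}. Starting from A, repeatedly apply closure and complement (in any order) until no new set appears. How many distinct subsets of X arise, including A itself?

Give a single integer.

12

X∖A={5, 7, 3, 1, 2}, int(X∖A)={5}, hence cl(A)={6, 7, 4, 3, 1, 2}
Orbit (k=closure, c=complement):
  1. A     = {6, 4}
  2. kA    = {6, 7, 4, 3, 1, 2}
  3. cA    = {5, 7, 3, 1, 2}
  4. ckA   = {5}
  5. kcA   = {5, 7, 4, 3, 1, 2}
  6. kckA  = {5, 1}
  7. ckcA  = {6}
  8. ckckA = {6, 7, 4, 3, 2}
  9. kckcA = {6, 3, 1, 2}
  10. ckckcA = {5, 7, 4}
  11. kckckcA = {5, 7, 4, 1}
  12. ckckckcA = {6, 3, 2}
(closed under both — stop)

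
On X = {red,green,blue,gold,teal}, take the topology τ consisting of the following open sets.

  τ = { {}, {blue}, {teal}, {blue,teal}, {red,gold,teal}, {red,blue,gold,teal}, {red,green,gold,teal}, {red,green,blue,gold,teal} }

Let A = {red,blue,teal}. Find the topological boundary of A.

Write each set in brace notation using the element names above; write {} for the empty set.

{red,green,gold}

opens ⊆ A: {}, {teal}, {blue}, {blue,teal}; union → int = {blue,teal}
complement {green,gold}; its interior {}; cl(A) = X∖{} = {red,green,blue,gold,teal}
boundary = {red,green,blue,gold,teal} ∖ {blue,teal} = {red,green,gold}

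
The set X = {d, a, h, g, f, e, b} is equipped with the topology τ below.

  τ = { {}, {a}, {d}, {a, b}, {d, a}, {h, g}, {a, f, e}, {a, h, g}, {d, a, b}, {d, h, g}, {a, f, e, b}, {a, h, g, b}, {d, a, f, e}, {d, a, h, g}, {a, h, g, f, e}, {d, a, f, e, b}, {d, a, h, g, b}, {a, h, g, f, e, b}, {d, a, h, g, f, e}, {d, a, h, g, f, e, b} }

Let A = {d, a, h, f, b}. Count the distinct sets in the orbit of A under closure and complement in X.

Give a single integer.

8

cl via duality: int({g, e}) = {}, so X∖{} = {d, a, h, g, f, e, b}
Write k for closure, c for complement:
  1. A     = {d, a, h, f, b}
  2. kA    = {d, a, h, g, f, e, b}
  3. cA    = {g, e}
  4. ckA   = {}
  5. kcA   = {h, g, f, e}
  6. ckcA  = {d, a, b}
  7. kckcA = {d, a, f, e, b}
  8. ckckcA = {h, g}
applying k or c yields no new set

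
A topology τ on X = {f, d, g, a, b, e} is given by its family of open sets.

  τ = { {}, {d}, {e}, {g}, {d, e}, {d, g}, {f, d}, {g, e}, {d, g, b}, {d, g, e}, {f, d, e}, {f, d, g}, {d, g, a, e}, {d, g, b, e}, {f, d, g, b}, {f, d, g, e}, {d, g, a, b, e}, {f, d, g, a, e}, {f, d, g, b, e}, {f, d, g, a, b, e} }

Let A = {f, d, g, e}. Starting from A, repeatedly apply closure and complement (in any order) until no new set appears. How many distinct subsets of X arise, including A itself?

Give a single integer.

closure: X∖int(X∖A) = X∖{} = {f, d, g, a, b, e}
Let k=closure and c=complement:
  1. A     = {f, d, g, e}
  2. kA    = {f, d, g, a, b, e}
  3. cA    = {a, b}
  4. ckA   = {}
— saturated at 4

4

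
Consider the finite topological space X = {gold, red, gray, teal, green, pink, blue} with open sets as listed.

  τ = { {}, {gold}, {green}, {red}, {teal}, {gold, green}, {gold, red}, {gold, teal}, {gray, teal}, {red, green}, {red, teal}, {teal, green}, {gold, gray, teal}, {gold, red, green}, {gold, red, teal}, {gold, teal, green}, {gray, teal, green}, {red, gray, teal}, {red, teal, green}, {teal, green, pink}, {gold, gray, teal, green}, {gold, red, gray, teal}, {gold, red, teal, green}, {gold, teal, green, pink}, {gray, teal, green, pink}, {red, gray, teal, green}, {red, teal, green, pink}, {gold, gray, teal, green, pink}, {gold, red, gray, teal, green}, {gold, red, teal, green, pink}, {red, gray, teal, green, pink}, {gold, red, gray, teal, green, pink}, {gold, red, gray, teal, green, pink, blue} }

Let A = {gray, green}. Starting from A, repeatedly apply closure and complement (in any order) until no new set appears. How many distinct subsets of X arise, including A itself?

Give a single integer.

X∖A={gold, red, teal, pink, blue}, int(X∖A)={gold, red, teal}, hence cl(A)={gray, green, pink, blue}
Orbit (k=closure, c=complement):
  1. A     = {gray, green}
  2. kA    = {gray, green, pink, blue}
  3. cA    = {gold, red, teal, pink, blue}
  4. ckA   = {gold, red, teal}
  5. kcA   = {gold, red, gray, teal, pink, blue}
  6. ckcA  = {green}
  7. kckcA = {green, pink, blue}
  8. ckckcA = {gold, red, gray, teal}
(closed under both — stop)

8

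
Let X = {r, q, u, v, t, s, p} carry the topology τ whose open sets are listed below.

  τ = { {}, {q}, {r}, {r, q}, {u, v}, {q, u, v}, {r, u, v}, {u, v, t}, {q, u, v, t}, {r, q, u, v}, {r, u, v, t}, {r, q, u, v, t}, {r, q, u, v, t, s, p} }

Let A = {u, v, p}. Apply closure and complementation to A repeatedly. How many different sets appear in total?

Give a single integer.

closure: X∖int(X∖A) = X∖{r, q} = {u, v, t, s, p}
Let k=closure and c=complement:
  1. A     = {u, v, p}
  2. kA    = {u, v, t, s, p}
  3. cA    = {r, q, t, s}
  4. ckA   = {r, q}
  5. kcA   = {r, q, t, s, p}
  6. kckA  = {r, q, s, p}
  7. ckcA  = {u, v}
  8. ckckA = {u, v, t}
— saturated at 8

8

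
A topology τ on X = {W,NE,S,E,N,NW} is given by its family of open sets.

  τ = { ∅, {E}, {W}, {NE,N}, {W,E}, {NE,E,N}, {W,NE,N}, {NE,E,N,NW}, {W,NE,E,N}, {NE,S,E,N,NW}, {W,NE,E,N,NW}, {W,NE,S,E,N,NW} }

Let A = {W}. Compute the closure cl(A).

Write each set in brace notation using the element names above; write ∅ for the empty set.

{W}

complement {NE,S,E,N,NW}; its interior {NE,S,E,N,NW}; cl(A) = X∖{NE,S,E,N,NW} = {W}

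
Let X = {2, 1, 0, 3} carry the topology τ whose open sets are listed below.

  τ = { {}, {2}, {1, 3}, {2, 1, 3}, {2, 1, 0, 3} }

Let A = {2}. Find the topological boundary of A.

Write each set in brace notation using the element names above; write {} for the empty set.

open subsets of A: {}, {2}; so int(A) = {2}
closure: X∖int(X∖A) = X∖{1, 3} = {2, 0}
∂A = {2, 0} minus {2} = {0}

{0}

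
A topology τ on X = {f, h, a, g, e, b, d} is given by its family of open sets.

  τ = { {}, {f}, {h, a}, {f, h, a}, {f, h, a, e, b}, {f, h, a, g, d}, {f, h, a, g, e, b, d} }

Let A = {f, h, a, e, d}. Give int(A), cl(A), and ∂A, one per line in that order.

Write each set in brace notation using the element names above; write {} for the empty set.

open subsets of A: {}, {f}, {h, a}, {f, h, a}; so int(A) = {f, h, a}
closure: X∖int(X∖A) = X∖{} = {f, h, a, g, e, b, d}
∂A = {f, h, a, g, e, b, d} minus {f, h, a} = {g, e, b, d}

int(A) = {f, h, a}
cl(A)  = {f, h, a, g, e, b, d}
∂A     = {g, e, b, d}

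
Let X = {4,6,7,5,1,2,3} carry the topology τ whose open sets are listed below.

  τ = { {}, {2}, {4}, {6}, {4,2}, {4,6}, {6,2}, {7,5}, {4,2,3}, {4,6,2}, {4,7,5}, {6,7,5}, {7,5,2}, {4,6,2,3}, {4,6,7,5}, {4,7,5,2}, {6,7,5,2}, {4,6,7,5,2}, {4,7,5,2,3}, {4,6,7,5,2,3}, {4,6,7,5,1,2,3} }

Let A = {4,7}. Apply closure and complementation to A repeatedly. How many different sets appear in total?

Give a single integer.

closure: X∖int(X∖A) = X∖{6,2} = {4,7,5,1,3}
Let k=closure and c=complement:
  1. A     = {4,7}
  2. kA    = {4,7,5,1,3}
  3. cA    = {6,5,1,2,3}
  4. ckA   = {6,2}
  5. kcA   = {6,7,5,1,2,3}
  6. kckA  = {6,1,2,3}
  7. ckcA  = {4}
  8. ckckA = {4,7,5}
  9. kckcA = {4,1,3}
  10. ckckcA = {6,7,5,2}
— saturated at 10

10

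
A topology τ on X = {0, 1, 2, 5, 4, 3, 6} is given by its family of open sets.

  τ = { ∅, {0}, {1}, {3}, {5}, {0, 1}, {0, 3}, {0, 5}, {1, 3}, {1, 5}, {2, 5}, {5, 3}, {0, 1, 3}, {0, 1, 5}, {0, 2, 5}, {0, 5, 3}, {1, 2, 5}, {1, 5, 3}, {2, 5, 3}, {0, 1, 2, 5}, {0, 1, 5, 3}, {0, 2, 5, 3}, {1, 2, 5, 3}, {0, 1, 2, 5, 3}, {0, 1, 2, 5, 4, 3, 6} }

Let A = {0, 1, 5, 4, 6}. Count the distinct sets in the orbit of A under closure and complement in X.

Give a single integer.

complement {2, 3}; its interior {3}; cl(A) = X∖{3} = {0, 1, 2, 5, 4, 6}
With k = closure, c = complement:
  1. A     = {0, 1, 5, 4, 6}
  2. kA    = {0, 1, 2, 5, 4, 6}
  3. cA    = {2, 3}
  4. ckA   = {3}
  5. kcA   = {2, 4, 3, 6}
  6. kckA  = {4, 3, 6}
  7. ckcA  = {0, 1, 5}
  8. ckckA = {0, 1, 2, 5}
k, c of each give nothing new

8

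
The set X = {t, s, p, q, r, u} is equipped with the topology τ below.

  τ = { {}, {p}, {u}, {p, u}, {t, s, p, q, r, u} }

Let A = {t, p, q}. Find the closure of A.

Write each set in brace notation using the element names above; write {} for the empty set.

closure: X∖int(X∖A) = X∖{u} = {t, s, p, q, r}

{t, s, p, q, r}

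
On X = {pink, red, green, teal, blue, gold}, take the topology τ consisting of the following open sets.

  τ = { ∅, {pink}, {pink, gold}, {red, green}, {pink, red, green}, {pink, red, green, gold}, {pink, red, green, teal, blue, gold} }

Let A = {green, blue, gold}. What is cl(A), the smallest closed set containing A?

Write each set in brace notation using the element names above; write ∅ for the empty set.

X∖A={pink, red, teal}, int(X∖A)={pink}, hence cl(A)={red, green, teal, blue, gold}

{red, green, teal, blue, gold}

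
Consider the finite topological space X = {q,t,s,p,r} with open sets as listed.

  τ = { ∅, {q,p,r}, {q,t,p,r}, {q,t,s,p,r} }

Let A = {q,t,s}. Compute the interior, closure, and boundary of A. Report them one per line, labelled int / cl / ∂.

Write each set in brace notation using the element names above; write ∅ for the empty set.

interior: largest open inside A is ∅ (from ∅)
cl via duality: int({p,r}) = ∅, so X∖∅ = {q,t,s,p,r}
cl∖int = {q,t,s,p,r}

int(A) = ∅
cl(A)  = {q,t,s,p,r}
∂A     = {q,t,s,p,r}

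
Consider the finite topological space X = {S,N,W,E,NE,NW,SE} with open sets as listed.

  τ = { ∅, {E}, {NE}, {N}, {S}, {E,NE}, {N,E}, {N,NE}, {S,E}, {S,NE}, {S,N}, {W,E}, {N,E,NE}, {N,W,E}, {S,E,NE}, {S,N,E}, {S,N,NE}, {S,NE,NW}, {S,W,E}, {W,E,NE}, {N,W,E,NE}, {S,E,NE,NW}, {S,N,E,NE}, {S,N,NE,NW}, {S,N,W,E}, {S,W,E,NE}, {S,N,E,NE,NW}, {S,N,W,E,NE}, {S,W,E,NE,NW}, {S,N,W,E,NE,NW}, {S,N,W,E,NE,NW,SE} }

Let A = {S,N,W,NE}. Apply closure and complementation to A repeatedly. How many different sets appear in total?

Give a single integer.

10

X∖A={E,NW,SE}, int(X∖A)={E}, hence cl(A)={S,N,W,NE,NW,SE}
Orbit (k=closure, c=complement):
  1. A     = {S,N,W,NE}
  2. kA    = {S,N,W,NE,NW,SE}
  3. cA    = {E,NW,SE}
  4. ckA   = {E}
  5. kcA   = {W,E,NW,SE}
  6. kckA  = {W,E,SE}
  7. ckcA  = {S,N,NE}
  8. ckckA = {S,N,NE,NW}
  9. kckcA = {S,N,NE,NW,SE}
  10. ckckcA = {W,E}
(closed under both — stop)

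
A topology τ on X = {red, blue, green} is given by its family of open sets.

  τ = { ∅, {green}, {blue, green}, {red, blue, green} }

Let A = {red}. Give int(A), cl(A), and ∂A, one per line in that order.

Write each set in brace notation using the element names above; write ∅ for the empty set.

int(A) = ∅
cl(A)  = {red}
∂A     = {red}

opens ⊆ A: ∅; union → int = ∅
complement {blue, green}; its interior {blue, green}; cl(A) = X∖{blue, green} = {red}
boundary = {red} ∖ ∅ = {red}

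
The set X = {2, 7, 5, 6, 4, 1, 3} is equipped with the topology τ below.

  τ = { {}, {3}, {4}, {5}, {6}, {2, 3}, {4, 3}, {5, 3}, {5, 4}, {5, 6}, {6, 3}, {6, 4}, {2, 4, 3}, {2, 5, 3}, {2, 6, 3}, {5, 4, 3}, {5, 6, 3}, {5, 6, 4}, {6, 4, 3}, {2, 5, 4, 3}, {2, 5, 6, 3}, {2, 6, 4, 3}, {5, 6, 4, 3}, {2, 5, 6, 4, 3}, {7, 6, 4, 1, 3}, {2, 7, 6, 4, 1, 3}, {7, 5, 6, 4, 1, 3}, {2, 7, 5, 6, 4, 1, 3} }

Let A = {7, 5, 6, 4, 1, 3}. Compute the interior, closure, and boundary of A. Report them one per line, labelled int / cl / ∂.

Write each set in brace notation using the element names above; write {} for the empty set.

open subsets of A: {}, {6}, {4}, {5}, {3}, {4, 3}, {5, 3}, {5, 6}, {6, 3}, {5, 4}, {6, 4}, {5, 6, 4}, {6, 4, 3}, {5, 4, 3}, {5, 6, 3}, {5, 6, 4, 3}, {7, 6, 4, 1, 3}, {7, 5, 6, 4, 1, 3}; so int(A) = {7, 5, 6, 4, 1, 3}
closure: X∖int(X∖A) = X∖{} = {2, 7, 5, 6, 4, 1, 3}
∂A = {2, 7, 5, 6, 4, 1, 3} minus {7, 5, 6, 4, 1, 3} = {2}

int(A) = {7, 5, 6, 4, 1, 3}
cl(A)  = {2, 7, 5, 6, 4, 1, 3}
∂A     = {2}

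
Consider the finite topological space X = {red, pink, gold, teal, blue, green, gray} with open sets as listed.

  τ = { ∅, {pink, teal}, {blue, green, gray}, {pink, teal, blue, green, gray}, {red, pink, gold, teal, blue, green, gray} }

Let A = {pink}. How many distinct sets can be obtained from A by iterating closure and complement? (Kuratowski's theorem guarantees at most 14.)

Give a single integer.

X∖A={red, gold, teal, blue, green, gray}, int(X∖A)={blue, green, gray}, hence cl(A)={red, pink, gold, teal}
Orbit (k=closure, c=complement):
  1. A     = {pink}
  2. kA    = {red, pink, gold, teal}
  3. cA    = {red, gold, teal, blue, green, gray}
  4. ckA   = {blue, green, gray}
  5. kcA   = {red, pink, gold, teal, blue, green, gray}
  6. kckA  = {red, gold, blue, green, gray}
  7. ckcA  = ∅
  8. ckckA = {pink, teal}
(closed under both — stop)

8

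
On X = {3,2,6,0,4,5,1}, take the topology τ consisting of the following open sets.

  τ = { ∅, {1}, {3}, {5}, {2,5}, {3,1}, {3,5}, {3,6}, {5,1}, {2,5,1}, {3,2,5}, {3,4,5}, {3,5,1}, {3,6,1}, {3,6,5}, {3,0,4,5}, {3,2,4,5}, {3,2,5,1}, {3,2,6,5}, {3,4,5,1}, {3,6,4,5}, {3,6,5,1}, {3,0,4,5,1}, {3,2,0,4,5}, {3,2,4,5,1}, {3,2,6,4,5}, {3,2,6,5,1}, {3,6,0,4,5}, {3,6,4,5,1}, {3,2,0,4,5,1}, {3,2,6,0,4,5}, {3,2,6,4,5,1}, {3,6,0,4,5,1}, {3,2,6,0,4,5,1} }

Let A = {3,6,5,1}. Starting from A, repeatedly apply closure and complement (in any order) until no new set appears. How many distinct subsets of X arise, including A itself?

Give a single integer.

4

closure: X∖int(X∖A) = X∖∅ = {3,2,6,0,4,5,1}
Let k=closure and c=complement:
  1. A     = {3,6,5,1}
  2. kA    = {3,2,6,0,4,5,1}
  3. cA    = {2,0,4}
  4. ckA   = ∅
— saturated at 4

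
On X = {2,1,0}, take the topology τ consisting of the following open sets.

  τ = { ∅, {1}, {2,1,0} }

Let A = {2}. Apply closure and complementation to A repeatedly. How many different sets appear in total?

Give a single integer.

6

cl via duality: int({1,0}) = {1}, so X∖{1} = {2,0}
Write k for closure, c for complement:
  1. A     = {2}
  2. kA    = {2,0}
  3. cA    = {1,0}
  4. ckA   = {1}
  5. kcA   = {2,1,0}
  6. ckcA  = ∅
applying k or c yields no new set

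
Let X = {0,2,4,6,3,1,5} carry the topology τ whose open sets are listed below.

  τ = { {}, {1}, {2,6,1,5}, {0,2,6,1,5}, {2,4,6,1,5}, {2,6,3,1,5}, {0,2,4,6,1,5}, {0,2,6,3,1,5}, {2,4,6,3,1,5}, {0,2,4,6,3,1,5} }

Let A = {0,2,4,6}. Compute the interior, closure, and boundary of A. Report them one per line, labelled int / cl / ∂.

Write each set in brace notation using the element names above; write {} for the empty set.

interior: largest open inside A is {} (from {})
cl via duality: int({3,1,5}) = {1}, so X∖{1} = {0,2,4,6,3,5}
cl∖int = {0,2,4,6,3,5}

int(A) = {}
cl(A)  = {0,2,4,6,3,5}
∂A     = {0,2,4,6,3,5}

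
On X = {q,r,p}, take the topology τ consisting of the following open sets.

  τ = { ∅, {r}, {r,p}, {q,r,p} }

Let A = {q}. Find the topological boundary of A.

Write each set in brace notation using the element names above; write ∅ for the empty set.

interior: largest open inside A is ∅ (from ∅)
cl via duality: int({r,p}) = {r,p}, so X∖{r,p} = {q}
cl∖int = {q}

{q}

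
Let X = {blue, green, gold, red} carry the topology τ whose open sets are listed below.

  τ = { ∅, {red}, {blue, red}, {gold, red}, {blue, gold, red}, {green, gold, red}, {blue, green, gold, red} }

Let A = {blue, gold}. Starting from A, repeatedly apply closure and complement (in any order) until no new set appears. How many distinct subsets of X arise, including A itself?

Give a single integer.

6

closure: X∖int(X∖A) = X∖{red} = {blue, green, gold}
Let k=closure and c=complement:
  1. A     = {blue, gold}
  2. kA    = {blue, green, gold}
  3. cA    = {green, red}
  4. ckA   = {red}
  5. kcA   = {blue, green, gold, red}
  6. ckcA  = ∅
— saturated at 6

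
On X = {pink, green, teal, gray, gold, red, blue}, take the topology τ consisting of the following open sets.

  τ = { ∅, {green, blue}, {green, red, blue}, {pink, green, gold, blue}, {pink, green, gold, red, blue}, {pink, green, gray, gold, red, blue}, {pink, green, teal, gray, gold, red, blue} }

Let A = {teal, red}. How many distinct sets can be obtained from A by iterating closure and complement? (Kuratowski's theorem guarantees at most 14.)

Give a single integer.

6

closure: X∖int(X∖A) = X∖{pink, green, gold, blue} = {teal, gray, red}
Let k=closure and c=complement:
  1. A     = {teal, red}
  2. kA    = {teal, gray, red}
  3. cA    = {pink, green, gray, gold, blue}
  4. ckA   = {pink, green, gold, blue}
  5. kcA   = {pink, green, teal, gray, gold, red, blue}
  6. ckcA  = ∅
— saturated at 6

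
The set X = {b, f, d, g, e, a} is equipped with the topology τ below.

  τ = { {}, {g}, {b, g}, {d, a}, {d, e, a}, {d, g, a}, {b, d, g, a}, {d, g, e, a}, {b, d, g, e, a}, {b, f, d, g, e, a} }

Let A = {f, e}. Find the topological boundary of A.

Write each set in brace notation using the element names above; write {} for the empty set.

{f, e}

U open, U⊆A: {}. int(A) = ⋃ = {}
X∖A={b, d, g, a}, int(X∖A)={b, d, g, a}, hence cl(A)={f, e}
∂A: remove int from cl → {f, e}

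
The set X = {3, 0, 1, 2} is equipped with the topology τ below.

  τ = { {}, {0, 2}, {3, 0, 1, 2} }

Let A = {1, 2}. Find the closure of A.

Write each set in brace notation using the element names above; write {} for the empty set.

cl via duality: int({3, 0}) = {}, so X∖{} = {3, 0, 1, 2}

{3, 0, 1, 2}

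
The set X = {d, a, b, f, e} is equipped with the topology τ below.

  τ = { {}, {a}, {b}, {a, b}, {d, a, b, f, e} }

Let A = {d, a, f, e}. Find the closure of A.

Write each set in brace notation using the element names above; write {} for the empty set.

closure: X∖int(X∖A) = X∖{b} = {d, a, f, e}

{d, a, f, e}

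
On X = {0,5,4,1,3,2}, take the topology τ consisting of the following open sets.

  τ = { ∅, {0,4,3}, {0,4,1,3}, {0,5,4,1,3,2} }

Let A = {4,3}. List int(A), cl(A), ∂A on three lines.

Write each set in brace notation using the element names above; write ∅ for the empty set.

interior: largest open inside A is ∅ (from ∅)
cl via duality: int({0,5,1,2}) = ∅, so X∖∅ = {0,5,4,1,3,2}
cl∖int = {0,5,4,1,3,2}

int(A) = ∅
cl(A)  = {0,5,4,1,3,2}
∂A     = {0,5,4,1,3,2}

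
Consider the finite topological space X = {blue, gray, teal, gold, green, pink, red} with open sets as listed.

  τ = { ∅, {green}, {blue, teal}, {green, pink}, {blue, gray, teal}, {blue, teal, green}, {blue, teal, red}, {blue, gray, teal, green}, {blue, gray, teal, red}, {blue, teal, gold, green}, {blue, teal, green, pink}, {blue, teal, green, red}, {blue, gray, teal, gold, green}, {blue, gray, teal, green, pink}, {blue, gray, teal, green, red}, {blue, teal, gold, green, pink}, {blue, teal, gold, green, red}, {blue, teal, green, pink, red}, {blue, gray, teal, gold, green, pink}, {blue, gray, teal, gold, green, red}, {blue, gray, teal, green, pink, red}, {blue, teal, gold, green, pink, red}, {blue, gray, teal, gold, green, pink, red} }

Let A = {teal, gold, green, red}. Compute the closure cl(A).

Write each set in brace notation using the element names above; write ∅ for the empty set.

{blue, gray, teal, gold, green, pink, red}

complement {blue, gray, pink}; its interior ∅; cl(A) = X∖∅ = {blue, gray, teal, gold, green, pink, red}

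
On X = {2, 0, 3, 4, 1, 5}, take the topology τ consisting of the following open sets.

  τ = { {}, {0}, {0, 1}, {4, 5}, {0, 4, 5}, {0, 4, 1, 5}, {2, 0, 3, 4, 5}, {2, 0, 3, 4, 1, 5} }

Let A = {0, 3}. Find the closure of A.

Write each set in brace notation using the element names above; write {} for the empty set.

{2, 0, 3, 1}

complement {2, 4, 1, 5}; its interior {4, 5}; cl(A) = X∖{4, 5} = {2, 0, 3, 1}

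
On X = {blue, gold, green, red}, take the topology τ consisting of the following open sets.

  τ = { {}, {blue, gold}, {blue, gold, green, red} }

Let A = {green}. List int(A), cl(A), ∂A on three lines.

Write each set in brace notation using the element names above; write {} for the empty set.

int(A) = {}
cl(A)  = {green, red}
∂A     = {green, red}

opens ⊆ A: {}; union → int = {}
complement {blue, gold, red}; its interior {blue, gold}; cl(A) = X∖{blue, gold} = {green, red}
boundary = {green, red} ∖ {} = {green, red}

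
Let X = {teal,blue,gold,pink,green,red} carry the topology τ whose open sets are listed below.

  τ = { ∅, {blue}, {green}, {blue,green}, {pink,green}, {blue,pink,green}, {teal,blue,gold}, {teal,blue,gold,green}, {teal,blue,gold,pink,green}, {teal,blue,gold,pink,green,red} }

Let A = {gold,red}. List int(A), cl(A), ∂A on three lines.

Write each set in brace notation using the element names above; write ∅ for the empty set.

open subsets of A: ∅; so int(A) = ∅
closure: X∖int(X∖A) = X∖{blue,pink,green} = {teal,gold,red}
∂A = {teal,gold,red} minus ∅ = {teal,gold,red}

int(A) = ∅
cl(A)  = {teal,gold,red}
∂A     = {teal,gold,red}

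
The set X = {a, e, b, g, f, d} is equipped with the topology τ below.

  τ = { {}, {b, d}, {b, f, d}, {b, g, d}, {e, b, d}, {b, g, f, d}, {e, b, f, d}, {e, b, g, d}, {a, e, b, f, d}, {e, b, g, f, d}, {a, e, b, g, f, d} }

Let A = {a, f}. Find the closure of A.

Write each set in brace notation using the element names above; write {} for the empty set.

closure: X∖int(X∖A) = X∖{e, b, g, d} = {a, f}

{a, f}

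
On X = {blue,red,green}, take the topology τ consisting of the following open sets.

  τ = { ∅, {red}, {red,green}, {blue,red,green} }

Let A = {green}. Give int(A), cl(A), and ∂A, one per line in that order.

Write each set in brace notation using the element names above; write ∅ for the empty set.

int(A) = ∅
cl(A)  = {blue,green}
∂A     = {blue,green}

interior: largest open inside A is ∅ (from ∅)
cl via duality: int({blue,red}) = {red}, so X∖{red} = {blue,green}
cl∖int = {blue,green}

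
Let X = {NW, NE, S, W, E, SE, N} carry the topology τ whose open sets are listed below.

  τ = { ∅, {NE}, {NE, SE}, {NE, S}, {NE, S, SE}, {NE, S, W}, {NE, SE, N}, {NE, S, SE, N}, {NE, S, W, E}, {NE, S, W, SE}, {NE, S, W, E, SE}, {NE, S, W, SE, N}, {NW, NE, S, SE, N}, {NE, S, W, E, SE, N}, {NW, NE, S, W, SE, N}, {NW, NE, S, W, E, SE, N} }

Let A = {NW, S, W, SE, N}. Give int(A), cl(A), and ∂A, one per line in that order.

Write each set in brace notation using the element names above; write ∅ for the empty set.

interior: largest open inside A is ∅ (from ∅)
cl via duality: int({NE, E}) = {NE}, so X∖{NE} = {NW, S, W, E, SE, N}
cl∖int = {NW, S, W, E, SE, N}

int(A) = ∅
cl(A)  = {NW, S, W, E, SE, N}
∂A     = {NW, S, W, E, SE, N}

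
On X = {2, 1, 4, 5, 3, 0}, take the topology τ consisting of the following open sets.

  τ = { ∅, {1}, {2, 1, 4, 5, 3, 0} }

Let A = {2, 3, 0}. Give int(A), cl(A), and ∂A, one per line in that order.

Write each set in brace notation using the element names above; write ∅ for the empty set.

int(A) = ∅
cl(A)  = {2, 4, 5, 3, 0}
∂A     = {2, 4, 5, 3, 0}

interior: largest open inside A is ∅ (from ∅)
cl via duality: int({1, 4, 5}) = {1}, so X∖{1} = {2, 4, 5, 3, 0}
cl∖int = {2, 4, 5, 3, 0}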